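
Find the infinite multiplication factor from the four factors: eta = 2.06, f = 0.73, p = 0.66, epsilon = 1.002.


k_inf = eta * f * p * epsilon
k_inf = 2.06 * 0.73 * 0.66 * 1.002
k_inf = 0.99449

0.99449


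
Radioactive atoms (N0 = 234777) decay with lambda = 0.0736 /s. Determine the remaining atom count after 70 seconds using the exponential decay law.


N = N0 * exp(-lambda * t)
N = 234777 * exp(-0.0736 * 70)
N = 1358.8

1358.8


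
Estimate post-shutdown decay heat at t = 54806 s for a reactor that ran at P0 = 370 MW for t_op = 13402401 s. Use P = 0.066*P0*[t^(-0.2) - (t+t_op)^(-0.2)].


P/P0 = 0.066 * [t^(-0.2) - (t + t_op)^(-0.2)]
P/P0 = 0.066 * [54806^(-0.2) - (54806 + 13402401)^(-0.2)]
P/P0 = 0.066 * [0.1127806 - 0.03751535] = 0.004967506
P = 370 * 0.004967506 = 1.8380 MW

1.8380


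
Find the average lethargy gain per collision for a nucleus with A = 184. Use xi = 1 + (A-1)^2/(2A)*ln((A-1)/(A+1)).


xi = 1 + (A-1)^2/(2A) * ln((A-1)/(A+1))
xi = 1 + (184-1)^2/(2*184) * ln((184-1)/(184 +1))
xi = 0.010830

0.010830


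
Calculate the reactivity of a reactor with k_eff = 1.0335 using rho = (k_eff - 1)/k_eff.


rho = (k_eff - 1) / k_eff
rho = (1.0335 - 1) / 1.0335
rho = 0.032414

0.032414


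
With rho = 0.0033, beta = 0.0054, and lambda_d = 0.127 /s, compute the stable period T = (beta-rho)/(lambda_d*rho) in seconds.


T = (beta - rho) / (lambda_d * rho)
T = (0.0054 - 0.0033) / (0.127 * 0.0033)
T = 5.0107 s

5.0107


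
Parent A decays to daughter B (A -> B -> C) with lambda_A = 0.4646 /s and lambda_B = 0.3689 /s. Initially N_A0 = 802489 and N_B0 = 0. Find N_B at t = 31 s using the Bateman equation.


N_B(t) = lambda_A * N_A0 / (lambda_B - lambda_A) * [exp(-lambda_A*t) - exp(-lambda_B*t)]
exp(-0.4646*31) = 5.559430e-07; exp(-0.3689*31) = 1.080070e-05
N_B = 0.4646 * 802489 / (0.3689 - 0.4646) * (5.559430e-07 - 1.080070e-05)
N_B = 39.912

39.912


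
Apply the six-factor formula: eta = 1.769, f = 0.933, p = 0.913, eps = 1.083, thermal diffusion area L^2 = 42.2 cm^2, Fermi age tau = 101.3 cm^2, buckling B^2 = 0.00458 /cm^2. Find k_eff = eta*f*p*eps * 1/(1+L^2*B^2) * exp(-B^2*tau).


k_inf = eta*f*p*eps = 1.769*0.933*0.913*1.083 = 1.631957
P_TNL = 1/(1 + L^2*B^2) = 1/(1 + 42.2*0.00458) = 0.8380291
P_FNL = exp(-B^2*tau) = exp(-0.00458*101.3) = 0.6287925
k_eff = k_inf * P_TNL * P_FNL = 1.631957 * 0.8380291 * 0.6287925
k_eff = 0.85995

0.85995


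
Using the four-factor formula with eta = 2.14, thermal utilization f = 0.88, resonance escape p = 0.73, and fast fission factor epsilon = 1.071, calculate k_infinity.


k_inf = eta * f * p * epsilon
k_inf = 2.14 * 0.88 * 0.73 * 1.071
k_inf = 1.4723

1.4723


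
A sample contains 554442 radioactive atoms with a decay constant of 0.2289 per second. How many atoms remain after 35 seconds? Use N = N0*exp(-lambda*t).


N = N0 * exp(-lambda * t)
N = 554442 * exp(-0.2289 * 35)
N = 183.87

183.87


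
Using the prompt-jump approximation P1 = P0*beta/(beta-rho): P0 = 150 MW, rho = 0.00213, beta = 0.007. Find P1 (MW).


P1/P0 = beta / (beta - rho)
P1/P0 = 0.007 / (0.007 - 0.00213) = 1.437372
P1 = 150 * 1.437372 = 215.61 MW

215.61


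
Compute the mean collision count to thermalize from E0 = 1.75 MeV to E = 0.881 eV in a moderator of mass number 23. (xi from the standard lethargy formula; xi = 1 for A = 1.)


xi = 1 + (A-1)^2/(2A)*ln((A-1)/(A+1)) = 0.08448899 (for A = 23)
n = ln(E0/E) / xi
n = ln(1.75e6 / 0.881) / 0.08448899
n = ln(1.986379e+06) / 0.08448899 = 171.64

171.64


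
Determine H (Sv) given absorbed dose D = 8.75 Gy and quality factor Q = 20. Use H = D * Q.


H = D * Q
H = 8.75 * 20
H = 175.00 Sv

175.00


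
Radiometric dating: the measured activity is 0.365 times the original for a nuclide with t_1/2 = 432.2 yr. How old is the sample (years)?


lambda = ln(2) / t_half = ln(2) / 432.2 = 0.001603765 /yr
t = -ln(A/A0) / lambda
t = -ln(0.365) / 0.001603765
t = 628.43 yr

628.43


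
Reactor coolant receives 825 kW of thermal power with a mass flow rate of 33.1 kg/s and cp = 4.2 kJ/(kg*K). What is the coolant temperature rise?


dT = Q / (m_dot * cp)
dT = 825 / (33.1 * 4.2)
dT = 5.9344 C

5.9344


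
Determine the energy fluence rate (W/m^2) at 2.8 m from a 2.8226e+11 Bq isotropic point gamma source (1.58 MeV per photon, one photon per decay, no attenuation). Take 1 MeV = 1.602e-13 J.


psi = A * E * 1.602e-13 / (4*pi*r^2)
psi = 2.8226e+11 * 1.58 * 1.602e-13 / (4*pi*2.8^2)
psi = 7.2518e-04 W/m^2

7.2518e-04


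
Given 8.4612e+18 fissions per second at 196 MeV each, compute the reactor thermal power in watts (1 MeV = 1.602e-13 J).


P = fission_rate * E_MeV * 1.602e-13
P = 8.4612e+18 * 196 * 1.602e-13
P = 2.6567e+08 W

2.6567e+08


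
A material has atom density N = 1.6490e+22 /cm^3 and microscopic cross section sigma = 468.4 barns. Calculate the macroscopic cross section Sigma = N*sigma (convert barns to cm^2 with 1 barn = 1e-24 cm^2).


Sigma = N * sigma_barns * 1e-24
Sigma = 1.6490e+22 * 468.4 * 1e-24
Sigma = 7.7239 /cm

7.7239


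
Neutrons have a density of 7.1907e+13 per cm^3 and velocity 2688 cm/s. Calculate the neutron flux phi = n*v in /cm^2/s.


phi = n * v
phi = 7.1907e+13 * 2688
phi = 1.9329e+17 /cm^2/s

1.9329e+17


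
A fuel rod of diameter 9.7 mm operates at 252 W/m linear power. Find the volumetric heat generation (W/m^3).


r = D / 2 / 1000 = 9.7 / 2 / 1000 = 0.00485 m
q''' = q' / (pi * r^2)
q''' = 252 / (pi * 0.00485^2)
q''' = 3.4101e+06 W/m^3

3.4101e+06


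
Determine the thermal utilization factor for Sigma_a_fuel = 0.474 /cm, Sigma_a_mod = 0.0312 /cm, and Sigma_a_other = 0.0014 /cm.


f = Sigma_a_fuel / (Sigma_a_fuel + Sigma_a_mod + Sigma_a_other)
f = 0.474 / (0.474 + 0.0312 + 0.0014)
f = 0.93565

0.93565


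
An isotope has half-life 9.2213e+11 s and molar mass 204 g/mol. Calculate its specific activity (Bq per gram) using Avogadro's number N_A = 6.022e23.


lambda = ln(2) / t_half = ln(2) / 9.2213e+11 = 7.516805e-13 /s
SA = lambda * N_A / M
SA = 7.516805e-13 * 6.022e23 / 204
SA = 2.2189e+09 Bq/g

2.2189e+09


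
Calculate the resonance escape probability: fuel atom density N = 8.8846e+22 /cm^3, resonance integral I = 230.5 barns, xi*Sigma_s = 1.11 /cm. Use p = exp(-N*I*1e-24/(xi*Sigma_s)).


p = exp(-N * I * 1e-24 / (xi*Sigma_s))
p = exp(-8.8846e+22 * 230.5 * 1e-24 / 1.11)
p = 9.7154e-09

9.7154e-09


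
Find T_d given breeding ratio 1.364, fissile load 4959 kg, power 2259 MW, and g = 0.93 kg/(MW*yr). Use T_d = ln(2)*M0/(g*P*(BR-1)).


Breeding gain G = BR - 1 = 1.364 - 1 = 0.364
Fissile production rate = g * P * G = 0.93 * 2259 * 0.364 = 764.71668 kg/yr
T_d = ln(2) * M0 / (g * P * G)
T_d = ln(2) * 4959 / 764.71668 = 4.4949 yr

4.4949


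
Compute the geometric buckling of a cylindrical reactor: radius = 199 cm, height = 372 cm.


B^2 = (2.405/R)^2 + (pi/H)^2
B^2 = (2.405/199)^2 + (pi/372)^2
B^2 = 2.1738e-04 /cm^2

2.1738e-04


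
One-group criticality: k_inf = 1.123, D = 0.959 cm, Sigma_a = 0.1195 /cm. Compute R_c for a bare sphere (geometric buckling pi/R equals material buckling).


L^2 = D / Sigma_a = 0.959 / 0.1195 = 8.025105 cm^2
B_m^2 = (k_inf - 1) / L^2 = (1.123 - 1) / 8.025105 = 0.01532690 /cm^2
For a bare sphere: B_g = pi/R, so R_c = pi / sqrt(B_m^2)
R_c = pi / sqrt(0.01532690) = 25.376 cm

25.376


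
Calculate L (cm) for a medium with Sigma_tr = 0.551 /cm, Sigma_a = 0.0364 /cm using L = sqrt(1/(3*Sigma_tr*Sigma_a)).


D = 1 / (3 * Sigma_tr) = 1 / (3 * 0.551) = 0.6049607 cm
L = sqrt(D / Sigma_a)
L = sqrt(0.6049607 / 0.0364)
L = 4.0767 cm

4.0767


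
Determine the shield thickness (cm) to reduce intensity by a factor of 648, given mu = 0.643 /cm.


x = ln(factor) / mu
x = ln(648) / 0.643
x = 10.068 cm

10.068


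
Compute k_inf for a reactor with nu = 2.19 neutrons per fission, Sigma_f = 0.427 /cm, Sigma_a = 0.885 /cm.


k_inf = nu * Sigma_f / Sigma_a
k_inf = 2.19 * 0.427 / 0.885
k_inf = 1.0566

1.0566


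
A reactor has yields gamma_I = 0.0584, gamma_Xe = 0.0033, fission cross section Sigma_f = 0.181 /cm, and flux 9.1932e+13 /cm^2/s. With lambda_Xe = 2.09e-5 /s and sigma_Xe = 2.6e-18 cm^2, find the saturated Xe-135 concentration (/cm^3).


Xe_eq = (gamma_I + gamma_Xe) * Sigma_f * phi / (lambda_Xe + sigma_Xe * phi)
Numerator = (0.0584 + 0.0033) * 0.181 * 9.1932e+13 = 1.026669e+12
Denominator = 2.09e-5 + 2.6e-18 * 9.1932e+13 = 2.599232e-04
Xe_eq = 1.026669e+12 / 2.599232e-04 = 3.9499e+15 /cm^3

3.9499e+15


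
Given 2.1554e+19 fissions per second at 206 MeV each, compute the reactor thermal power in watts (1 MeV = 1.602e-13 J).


P = fission_rate * E_MeV * 1.602e-13
P = 2.1554e+19 * 206 * 1.602e-13
P = 7.1131e+08 W

7.1131e+08


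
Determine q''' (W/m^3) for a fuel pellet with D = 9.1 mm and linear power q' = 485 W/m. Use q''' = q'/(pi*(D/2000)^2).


r = D / 2 / 1000 = 9.1 / 2 / 1000 = 0.00455 m
q''' = q' / (pi * r^2)
q''' = 485 / (pi * 0.00455^2)
q''' = 7.4571e+06 W/m^3

7.4571e+06


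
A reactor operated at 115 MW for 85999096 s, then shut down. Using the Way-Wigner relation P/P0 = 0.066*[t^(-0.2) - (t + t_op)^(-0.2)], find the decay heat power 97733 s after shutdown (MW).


P/P0 = 0.066 * [t^(-0.2) - (t + t_op)^(-0.2)]
P/P0 = 0.066 * [97733^(-0.2) - (97733 + 85999096)^(-0.2)]
P/P0 = 0.066 * [0.1004597 - 0.02588228] = 0.004922110
P = 115 * 0.004922110 = 0.56604 MW

0.56604


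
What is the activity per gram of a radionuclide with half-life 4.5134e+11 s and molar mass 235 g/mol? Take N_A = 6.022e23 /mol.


lambda = ln(2) / t_half = ln(2) / 4.5134e+11 = 1.535754e-12 /s
SA = lambda * N_A / M
SA = 1.535754e-12 * 6.022e23 / 235
SA = 3.9355e+09 Bq/g

3.9355e+09


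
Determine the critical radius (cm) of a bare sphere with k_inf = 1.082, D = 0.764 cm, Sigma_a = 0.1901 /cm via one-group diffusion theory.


L^2 = D / Sigma_a = 0.764 / 0.1901 = 4.018937 cm^2
B_m^2 = (k_inf - 1) / L^2 = (1.082 - 1) / 4.018937 = 0.02040341 /cm^2
For a bare sphere: B_g = pi/R, so R_c = pi / sqrt(B_m^2)
R_c = pi / sqrt(0.02040341) = 21.994 cm

21.994


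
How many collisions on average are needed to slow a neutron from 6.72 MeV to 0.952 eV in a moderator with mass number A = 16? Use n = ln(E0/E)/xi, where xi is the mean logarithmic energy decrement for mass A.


xi = 1 + (A-1)^2/(2A)*ln((A-1)/(A+1)) = 0.1199467 (for A = 16)
n = ln(E0/E) / xi
n = ln(6.72e6 / 0.952) / 0.1199467
n = ln(7.058824e+06) / 0.1199467 = 131.47

131.47


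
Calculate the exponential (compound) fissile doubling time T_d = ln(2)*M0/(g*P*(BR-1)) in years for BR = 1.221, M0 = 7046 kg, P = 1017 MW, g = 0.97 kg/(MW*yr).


Breeding gain G = BR - 1 = 1.221 - 1 = 0.221
Fissile production rate = g * P * G = 0.97 * 1017 * 0.221 = 218.01429 kg/yr
T_d = ln(2) * M0 / (g * P * G)
T_d = ln(2) * 7046 / 218.01429 = 22.402 yr

22.402


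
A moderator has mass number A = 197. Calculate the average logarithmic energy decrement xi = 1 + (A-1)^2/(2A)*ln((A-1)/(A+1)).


xi = 1 + (A-1)^2/(2A) * ln((A-1)/(A+1))
xi = 1 + (197-1)^2/(2*197) * ln((197-1)/(197 +1))
xi = 0.010118

0.010118


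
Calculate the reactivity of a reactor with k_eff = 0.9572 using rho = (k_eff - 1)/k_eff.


rho = (k_eff - 1) / k_eff
rho = (0.9572 - 1) / 0.9572
rho = -0.044714

-0.044714


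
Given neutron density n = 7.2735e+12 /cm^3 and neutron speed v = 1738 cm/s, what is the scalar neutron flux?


phi = n * v
phi = 7.2735e+12 * 1738
phi = 1.2641e+16 /cm^2/s

1.2641e+16


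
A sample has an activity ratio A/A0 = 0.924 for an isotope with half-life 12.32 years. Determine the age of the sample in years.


lambda = ln(2) / t_half = ln(2) / 12.32 = 0.05626195 /yr
t = -ln(A/A0) / lambda
t = -ln(0.924) / 0.05626195
t = 1.4049 yr

1.4049


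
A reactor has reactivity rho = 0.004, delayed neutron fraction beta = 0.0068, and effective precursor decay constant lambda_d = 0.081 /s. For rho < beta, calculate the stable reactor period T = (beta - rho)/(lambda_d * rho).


T = (beta - rho) / (lambda_d * rho)
T = (0.0068 - 0.004) / (0.081 * 0.004)
T = 8.6420 s

8.6420


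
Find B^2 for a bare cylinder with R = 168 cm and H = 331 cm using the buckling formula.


B^2 = (2.405/R)^2 + (pi/H)^2
B^2 = (2.405/168)^2 + (pi/331)^2
B^2 = 2.9502e-04 /cm^2

2.9502e-04


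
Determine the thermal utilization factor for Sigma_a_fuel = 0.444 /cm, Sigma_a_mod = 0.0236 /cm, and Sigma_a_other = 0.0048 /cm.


f = Sigma_a_fuel / (Sigma_a_fuel + Sigma_a_mod + Sigma_a_other)
f = 0.444 / (0.444 + 0.0236 + 0.0048)
f = 0.93988

0.93988


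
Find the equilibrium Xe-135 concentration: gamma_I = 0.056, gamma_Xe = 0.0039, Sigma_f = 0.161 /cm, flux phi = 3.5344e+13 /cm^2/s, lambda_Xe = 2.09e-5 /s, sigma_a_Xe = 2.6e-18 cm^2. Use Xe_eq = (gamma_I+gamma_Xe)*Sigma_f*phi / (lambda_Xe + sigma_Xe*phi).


Xe_eq = (gamma_I + gamma_Xe) * Sigma_f * phi / (lambda_Xe + sigma_Xe * phi)
Numerator = (0.056 + 0.0039) * 0.161 * 3.5344e+13 = 3.408540e+11
Denominator = 2.09e-5 + 2.6e-18 * 3.5344e+13 = 1.127944e-04
Xe_eq = 3.408540e+11 / 1.127944e-04 = 3.0219e+15 /cm^3

3.0219e+15


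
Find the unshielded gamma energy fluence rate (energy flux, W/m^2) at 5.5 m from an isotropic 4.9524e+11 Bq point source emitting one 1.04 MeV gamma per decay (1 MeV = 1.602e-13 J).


psi = A * E * 1.602e-13 / (4*pi*r^2)
psi = 4.9524e+11 * 1.04 * 1.602e-13 / (4*pi*5.5^2)
psi = 2.1706e-04 W/m^2

2.1706e-04


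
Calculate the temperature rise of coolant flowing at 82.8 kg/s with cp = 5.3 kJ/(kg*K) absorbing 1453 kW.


dT = Q / (m_dot * cp)
dT = 1453 / (82.8 * 5.3)
dT = 3.3110 C

3.3110


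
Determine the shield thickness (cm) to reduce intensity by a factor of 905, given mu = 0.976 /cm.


x = ln(factor) / mu
x = ln(905) / 0.976
x = 6.9753 cm

6.9753


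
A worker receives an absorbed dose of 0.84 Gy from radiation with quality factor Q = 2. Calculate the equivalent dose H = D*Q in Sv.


H = D * Q
H = 0.84 * 2
H = 1.6800 Sv

1.6800


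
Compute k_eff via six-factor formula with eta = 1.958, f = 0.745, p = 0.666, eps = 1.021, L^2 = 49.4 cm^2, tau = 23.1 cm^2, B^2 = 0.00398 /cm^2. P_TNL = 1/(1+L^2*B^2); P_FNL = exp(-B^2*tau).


k_inf = eta*f*p*eps = 1.958*0.745*0.666*1.021 = 0.9919024
P_TNL = 1/(1 + L^2*B^2) = 1/(1 + 49.4*0.00398) = 0.8356928
P_FNL = exp(-B^2*tau) = exp(-0.00398*23.1) = 0.9121617
k_eff = k_inf * P_TNL * P_FNL = 0.9919024 * 0.8356928 * 0.9121617
k_eff = 0.75611

0.75611


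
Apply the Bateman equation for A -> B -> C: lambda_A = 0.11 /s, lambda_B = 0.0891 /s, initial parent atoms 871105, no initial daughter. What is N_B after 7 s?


N_B(t) = lambda_A * N_A0 / (lambda_B - lambda_A) * [exp(-lambda_A*t) - exp(-lambda_B*t)]
exp(-0.11*7) = 0.4630131; exp(-0.0891*7) = 0.5359577
N_B = 0.11 * 871105 / (0.0891 - 0.11) * (0.4630131 - 0.5359577)
N_B = 334434

334434


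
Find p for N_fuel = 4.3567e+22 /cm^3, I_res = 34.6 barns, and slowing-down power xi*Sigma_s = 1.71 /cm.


p = exp(-N * I * 1e-24 / (xi*Sigma_s))
p = exp(-4.3567e+22 * 34.6 * 1e-24 / 1.71)
p = 0.41415

0.41415


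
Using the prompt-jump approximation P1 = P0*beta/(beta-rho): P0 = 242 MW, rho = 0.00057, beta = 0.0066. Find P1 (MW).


P1/P0 = beta / (beta - rho)
P1/P0 = 0.0066 / (0.0066 - 0.00057) = 1.094527
P1 = 242 * 1.094527 = 264.88 MW

264.88


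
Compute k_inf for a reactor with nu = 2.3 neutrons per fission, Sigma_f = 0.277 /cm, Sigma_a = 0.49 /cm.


k_inf = nu * Sigma_f / Sigma_a
k_inf = 2.3 * 0.277 / 0.49
k_inf = 1.3002

1.3002


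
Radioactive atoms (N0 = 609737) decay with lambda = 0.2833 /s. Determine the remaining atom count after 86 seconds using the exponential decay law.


N = N0 * exp(-lambda * t)
N = 609737 * exp(-0.2833 * 86)
N = 1.5998e-05

1.5998e-05


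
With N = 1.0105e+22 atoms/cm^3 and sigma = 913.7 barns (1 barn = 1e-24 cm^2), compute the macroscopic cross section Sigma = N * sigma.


Sigma = N * sigma_barns * 1e-24
Sigma = 1.0105e+22 * 913.7 * 1e-24
Sigma = 9.2329 /cm

9.2329


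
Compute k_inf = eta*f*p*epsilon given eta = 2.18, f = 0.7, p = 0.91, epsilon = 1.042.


k_inf = eta * f * p * epsilon
k_inf = 2.18 * 0.7 * 0.91 * 1.042
k_inf = 1.4470

1.4470


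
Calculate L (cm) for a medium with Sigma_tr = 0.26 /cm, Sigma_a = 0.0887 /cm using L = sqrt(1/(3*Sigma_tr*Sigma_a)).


D = 1 / (3 * Sigma_tr) = 1 / (3 * 0.26) = 1.282051 cm
L = sqrt(D / Sigma_a)
L = sqrt(1.282051 / 0.0887)
L = 3.8018 cm

3.8018


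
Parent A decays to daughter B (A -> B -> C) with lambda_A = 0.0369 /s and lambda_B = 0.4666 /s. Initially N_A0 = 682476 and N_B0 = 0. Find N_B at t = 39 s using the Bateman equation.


N_B(t) = lambda_A * N_A0 / (lambda_B - lambda_A) * [exp(-lambda_A*t) - exp(-lambda_B*t)]
exp(-0.0369*39) = 0.2371411; exp(-0.4666*39) = 1.250172e-08
N_B = 0.0369 * 682476 / (0.4666 - 0.0369) * (0.2371411 - 1.250172e-08)
N_B = 13898

13898


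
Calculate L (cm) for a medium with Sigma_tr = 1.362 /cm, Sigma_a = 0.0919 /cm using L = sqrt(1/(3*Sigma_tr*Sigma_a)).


D = 1 / (3 * Sigma_tr) = 1 / (3 * 1.362) = 0.2447381 cm
L = sqrt(D / Sigma_a)
L = sqrt(0.2447381 / 0.0919)
L = 1.6319 cm

1.6319


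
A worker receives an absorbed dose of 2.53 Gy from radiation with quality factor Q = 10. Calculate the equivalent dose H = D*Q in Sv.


H = D * Q
H = 2.53 * 10
H = 25.300 Sv

25.300


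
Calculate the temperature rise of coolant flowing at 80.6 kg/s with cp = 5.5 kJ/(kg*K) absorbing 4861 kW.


dT = Q / (m_dot * cp)
dT = 4861 / (80.6 * 5.5)
dT = 10.965 C

10.965


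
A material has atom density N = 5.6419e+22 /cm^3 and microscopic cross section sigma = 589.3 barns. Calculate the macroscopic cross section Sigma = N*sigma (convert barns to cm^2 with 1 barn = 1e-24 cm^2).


Sigma = N * sigma_barns * 1e-24
Sigma = 5.6419e+22 * 589.3 * 1e-24
Sigma = 33.248 /cm

33.248


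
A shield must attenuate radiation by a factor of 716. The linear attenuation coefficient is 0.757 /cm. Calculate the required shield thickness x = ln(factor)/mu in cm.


x = ln(factor) / mu
x = ln(716) / 0.757
x = 8.6839 cm

8.6839


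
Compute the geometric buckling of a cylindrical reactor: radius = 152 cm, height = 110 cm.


B^2 = (2.405/R)^2 + (pi/H)^2
B^2 = (2.405/152)^2 + (pi/110)^2
B^2 = 0.0010660 /cm^2

0.0010660


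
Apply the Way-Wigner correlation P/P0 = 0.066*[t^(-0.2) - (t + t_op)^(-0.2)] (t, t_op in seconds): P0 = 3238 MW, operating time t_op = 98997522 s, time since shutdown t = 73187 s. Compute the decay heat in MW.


P/P0 = 0.066 * [t^(-0.2) - (t + t_op)^(-0.2)]
P/P0 = 0.066 * [73187^(-0.2) - (73187 + 98997522)^(-0.2)]
P/P0 = 0.066 * [0.1064420 - 0.02516581] = 0.005364229
P = 3238 * 0.005364229 = 17.369 MW

17.369


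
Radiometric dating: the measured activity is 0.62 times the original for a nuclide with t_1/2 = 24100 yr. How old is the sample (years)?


lambda = ln(2) / t_half = ln(2) / 24100 = 2.876129e-05 /yr
t = -ln(A/A0) / lambda
t = -ln(0.62) / 2.876129e-05
t = 16621 yr

16621


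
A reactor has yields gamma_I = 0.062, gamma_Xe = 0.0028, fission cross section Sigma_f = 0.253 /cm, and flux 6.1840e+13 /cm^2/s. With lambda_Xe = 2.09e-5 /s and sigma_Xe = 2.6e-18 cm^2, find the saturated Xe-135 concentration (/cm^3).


Xe_eq = (gamma_I + gamma_Xe) * Sigma_f * phi / (lambda_Xe + sigma_Xe * phi)
Numerator = (0.062 + 0.0028) * 0.253 * 6.1840e+13 = 1.013830e+12
Denominator = 2.09e-5 + 2.6e-18 * 6.1840e+13 = 1.816840e-04
Xe_eq = 1.013830e+12 / 1.816840e-04 = 5.5802e+15 /cm^3

5.5802e+15


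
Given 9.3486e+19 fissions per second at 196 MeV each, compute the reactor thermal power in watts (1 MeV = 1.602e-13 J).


P = fission_rate * E_MeV * 1.602e-13
P = 9.3486e+19 * 196 * 1.602e-13
P = 2.9354e+09 W

2.9354e+09


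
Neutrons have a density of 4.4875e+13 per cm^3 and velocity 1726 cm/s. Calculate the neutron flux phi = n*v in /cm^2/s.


phi = n * v
phi = 4.4875e+13 * 1726
phi = 7.7454e+16 /cm^2/s

7.7454e+16


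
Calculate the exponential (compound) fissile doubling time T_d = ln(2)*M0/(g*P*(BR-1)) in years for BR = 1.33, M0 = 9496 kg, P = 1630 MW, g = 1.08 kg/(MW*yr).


Breeding gain G = BR - 1 = 1.33 - 1 = 0.33
Fissile production rate = g * P * G = 1.08 * 1630 * 0.33 = 580.932 kg/yr
T_d = ln(2) * M0 / (g * P * G)
T_d = ln(2) * 9496 / 580.932 = 11.330 yr

11.330


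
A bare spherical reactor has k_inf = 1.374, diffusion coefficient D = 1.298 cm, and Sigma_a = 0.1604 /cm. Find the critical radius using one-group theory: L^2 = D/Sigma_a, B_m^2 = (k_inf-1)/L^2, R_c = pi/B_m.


L^2 = D / Sigma_a = 1.298 / 0.1604 = 8.092269 cm^2
B_m^2 = (k_inf - 1) / L^2 = (1.374 - 1) / 8.092269 = 0.04621695 /cm^2
For a bare sphere: B_g = pi/R, so R_c = pi / sqrt(B_m^2)
R_c = pi / sqrt(0.04621695) = 14.613 cm

14.613


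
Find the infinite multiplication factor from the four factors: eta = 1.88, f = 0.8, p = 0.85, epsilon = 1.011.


k_inf = eta * f * p * epsilon
k_inf = 1.88 * 0.8 * 0.85 * 1.011
k_inf = 1.2925

1.2925


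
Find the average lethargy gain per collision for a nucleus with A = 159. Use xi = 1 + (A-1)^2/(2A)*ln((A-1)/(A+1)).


xi = 1 + (A-1)^2/(2A) * ln((A-1)/(A+1))
xi = 1 + (159-1)^2/(2*159) * ln((159-1)/(159 +1))
xi = 0.012526

0.012526


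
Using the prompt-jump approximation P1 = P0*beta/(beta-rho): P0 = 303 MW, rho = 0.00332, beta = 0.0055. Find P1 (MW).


P1/P0 = beta / (beta - rho)
P1/P0 = 0.0055 / (0.0055 - 0.00332) = 2.522936
P1 = 303 * 2.522936 = 764.45 MW

764.45


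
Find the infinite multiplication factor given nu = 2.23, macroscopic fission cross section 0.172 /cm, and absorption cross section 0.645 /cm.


k_inf = nu * Sigma_f / Sigma_a
k_inf = 2.23 * 0.172 / 0.645
k_inf = 0.59467

0.59467


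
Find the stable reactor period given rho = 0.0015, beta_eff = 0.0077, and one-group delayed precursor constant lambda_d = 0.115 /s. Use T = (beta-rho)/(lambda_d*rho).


T = (beta - rho) / (lambda_d * rho)
T = (0.0077 - 0.0015) / (0.115 * 0.0015)
T = 35.942 s

35.942


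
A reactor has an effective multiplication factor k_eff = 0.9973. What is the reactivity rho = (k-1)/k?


rho = (k_eff - 1) / k_eff
rho = (0.9973 - 1) / 0.9973
rho = -0.0027073

-0.0027073


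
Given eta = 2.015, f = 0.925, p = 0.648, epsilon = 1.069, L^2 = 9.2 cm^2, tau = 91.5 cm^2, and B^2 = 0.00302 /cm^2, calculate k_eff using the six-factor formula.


k_inf = eta*f*p*eps = 2.015*0.925*0.648*1.069 = 1.291129
P_TNL = 1/(1 + L^2*B^2) = 1/(1 + 9.2*0.00302) = 0.9729671
P_FNL = exp(-B^2*tau) = exp(-0.00302*91.5) = 0.7585626
k_eff = k_inf * P_TNL * P_FNL = 1.291129 * 0.9729671 * 0.7585626
k_eff = 0.95293

0.95293


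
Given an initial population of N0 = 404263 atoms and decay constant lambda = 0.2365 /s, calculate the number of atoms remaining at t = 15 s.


N = N0 * exp(-lambda * t)
N = 404263 * exp(-0.2365 * 15)
N = 11641

11641


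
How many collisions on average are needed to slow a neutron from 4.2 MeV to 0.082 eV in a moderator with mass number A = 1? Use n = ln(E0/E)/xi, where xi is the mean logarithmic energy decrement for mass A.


xi = 1 + (A-1)^2/(2A)*ln((A-1)/(A+1)) = 1 (for A = 1)
n = ln(E0/E) / xi
n = ln(4.2e6 / 0.082) / 1
n = ln(5.121951e+07) / 1 = 17.752

17.752


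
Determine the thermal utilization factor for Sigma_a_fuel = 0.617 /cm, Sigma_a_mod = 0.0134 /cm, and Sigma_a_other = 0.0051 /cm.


f = Sigma_a_fuel / (Sigma_a_fuel + Sigma_a_mod + Sigma_a_other)
f = 0.617 / (0.617 + 0.0134 + 0.0051)
f = 0.97089

0.97089


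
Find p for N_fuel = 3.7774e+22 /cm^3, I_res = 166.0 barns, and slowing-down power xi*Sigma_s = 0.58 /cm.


p = exp(-N * I * 1e-24 / (xi*Sigma_s))
p = exp(-3.7774e+22 * 166.0 * 1e-24 / 0.58)
p = 2.0173e-05

2.0173e-05


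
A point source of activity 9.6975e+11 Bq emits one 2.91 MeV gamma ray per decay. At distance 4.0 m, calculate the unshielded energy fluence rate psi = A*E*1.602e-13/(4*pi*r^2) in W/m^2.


psi = A * E * 1.602e-13 / (4*pi*r^2)
psi = 9.6975e+11 * 2.91 * 1.602e-13 / (4*pi*4.0^2)
psi = 0.0022485 W/m^2

0.0022485


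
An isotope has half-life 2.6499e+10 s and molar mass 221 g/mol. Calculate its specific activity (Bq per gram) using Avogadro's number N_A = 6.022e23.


lambda = ln(2) / t_half = ln(2) / 2.6499e+10 = 2.615748e-11 /s
SA = lambda * N_A / M
SA = 2.615748e-11 * 6.022e23 / 221
SA = 7.1276e+10 Bq/g

7.1276e+10


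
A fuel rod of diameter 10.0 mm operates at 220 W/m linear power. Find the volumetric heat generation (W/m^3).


r = D / 2 / 1000 = 10.0 / 2 / 1000 = 0.005 m
q''' = q' / (pi * r^2)
q''' = 220 / (pi * 0.005^2)
q''' = 2.8011e+06 W/m^3

2.8011e+06


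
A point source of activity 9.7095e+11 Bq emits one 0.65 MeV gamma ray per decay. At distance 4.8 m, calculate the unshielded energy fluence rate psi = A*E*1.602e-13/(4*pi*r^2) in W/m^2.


psi = A * E * 1.602e-13 / (4*pi*r^2)
psi = 9.7095e+11 * 0.65 * 1.602e-13 / (4*pi*4.8^2)
psi = 3.4920e-04 W/m^2

3.4920e-04


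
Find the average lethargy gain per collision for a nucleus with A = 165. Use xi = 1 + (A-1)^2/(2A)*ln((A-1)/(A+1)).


xi = 1 + (A-1)^2/(2A) * ln((A-1)/(A+1))
xi = 1 + (165-1)^2/(2*165) * ln((165-1)/(165 +1))
xi = 0.012072

0.012072


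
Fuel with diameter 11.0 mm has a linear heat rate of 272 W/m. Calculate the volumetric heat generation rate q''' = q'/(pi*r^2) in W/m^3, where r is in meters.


r = D / 2 / 1000 = 11.0 / 2 / 1000 = 0.0055 m
q''' = q' / (pi * r^2)
q''' = 272 / (pi * 0.0055^2)
q''' = 2.8622e+06 W/m^3

2.8622e+06


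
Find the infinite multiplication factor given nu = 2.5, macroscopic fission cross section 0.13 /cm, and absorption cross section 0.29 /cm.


k_inf = nu * Sigma_f / Sigma_a
k_inf = 2.5 * 0.13 / 0.29
k_inf = 1.1207

1.1207


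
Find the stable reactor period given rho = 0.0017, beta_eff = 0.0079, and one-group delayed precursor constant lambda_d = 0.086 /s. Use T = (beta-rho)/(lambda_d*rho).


T = (beta - rho) / (lambda_d * rho)
T = (0.0079 - 0.0017) / (0.086 * 0.0017)
T = 42.408 s

42.408


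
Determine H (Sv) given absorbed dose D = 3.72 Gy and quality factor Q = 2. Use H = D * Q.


H = D * Q
H = 3.72 * 2
H = 7.4400 Sv

7.4400


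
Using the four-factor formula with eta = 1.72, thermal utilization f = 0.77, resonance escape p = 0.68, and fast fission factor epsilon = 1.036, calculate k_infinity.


k_inf = eta * f * p * epsilon
k_inf = 1.72 * 0.77 * 0.68 * 1.036
k_inf = 0.93301

0.93301


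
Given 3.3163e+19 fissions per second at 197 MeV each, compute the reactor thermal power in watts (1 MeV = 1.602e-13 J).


P = fission_rate * E_MeV * 1.602e-13
P = 3.3163e+19 * 197 * 1.602e-13
P = 1.0466e+09 W

1.0466e+09


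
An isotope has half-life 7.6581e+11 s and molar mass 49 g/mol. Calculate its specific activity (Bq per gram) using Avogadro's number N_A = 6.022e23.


lambda = ln(2) / t_half = ln(2) / 7.6581e+11 = 9.051164e-13 /s
SA = lambda * N_A / M
SA = 9.051164e-13 * 6.022e23 / 49
SA = 1.1124e+10 Bq/g

1.1124e+10


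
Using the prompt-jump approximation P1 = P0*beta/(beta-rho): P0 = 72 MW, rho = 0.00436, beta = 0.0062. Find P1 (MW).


P1/P0 = beta / (beta - rho)
P1/P0 = 0.0062 / (0.0062 - 0.00436) = 3.369565
P1 = 72 * 3.369565 = 242.61 MW

242.61


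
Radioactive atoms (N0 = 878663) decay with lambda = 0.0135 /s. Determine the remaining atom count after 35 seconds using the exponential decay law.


N = N0 * exp(-lambda * t)
N = 878663 * exp(-0.0135 * 35)
N = 547795

547795


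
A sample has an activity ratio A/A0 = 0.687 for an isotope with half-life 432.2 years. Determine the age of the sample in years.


lambda = ln(2) / t_half = ln(2) / 432.2 = 0.001603765 /yr
t = -ln(A/A0) / lambda
t = -ln(0.687) / 0.001603765
t = 234.09 yr

234.09


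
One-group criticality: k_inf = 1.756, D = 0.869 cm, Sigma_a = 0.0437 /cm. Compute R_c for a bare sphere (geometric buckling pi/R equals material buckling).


L^2 = D / Sigma_a = 0.869 / 0.0437 = 19.88558 cm^2
B_m^2 = (k_inf - 1) / L^2 = (1.756 - 1) / 19.88558 = 0.03801750 /cm^2
For a bare sphere: B_g = pi/R, so R_c = pi / sqrt(B_m^2)
R_c = pi / sqrt(0.03801750) = 16.112 cm

16.112


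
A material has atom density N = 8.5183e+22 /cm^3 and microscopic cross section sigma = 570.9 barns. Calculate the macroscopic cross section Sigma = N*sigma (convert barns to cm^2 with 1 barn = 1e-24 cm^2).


Sigma = N * sigma_barns * 1e-24
Sigma = 8.5183e+22 * 570.9 * 1e-24
Sigma = 48.631 /cm

48.631


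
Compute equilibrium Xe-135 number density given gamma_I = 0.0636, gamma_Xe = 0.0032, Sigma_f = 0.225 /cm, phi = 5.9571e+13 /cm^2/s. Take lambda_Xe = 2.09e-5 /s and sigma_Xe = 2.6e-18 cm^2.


Xe_eq = (gamma_I + gamma_Xe) * Sigma_f * phi / (lambda_Xe + sigma_Xe * phi)
Numerator = (0.0636 + 0.0032) * 0.225 * 5.9571e+13 = 8.953521e+11
Denominator = 2.09e-5 + 2.6e-18 * 5.9571e+13 = 1.757846e-04
Xe_eq = 8.953521e+11 / 1.757846e-04 = 5.0935e+15 /cm^3

5.0935e+15


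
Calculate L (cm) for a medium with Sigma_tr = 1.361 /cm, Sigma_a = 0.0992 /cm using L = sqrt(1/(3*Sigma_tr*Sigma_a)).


D = 1 / (3 * Sigma_tr) = 1 / (3 * 1.361) = 0.2449180 cm
L = sqrt(D / Sigma_a)
L = sqrt(0.2449180 / 0.0992)
L = 1.5713 cm

1.5713


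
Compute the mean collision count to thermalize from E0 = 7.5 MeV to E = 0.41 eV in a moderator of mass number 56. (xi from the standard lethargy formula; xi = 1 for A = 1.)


xi = 1 + (A-1)^2/(2A)*ln((A-1)/(A+1)) = 0.03529286 (for A = 56)
n = ln(E0/E) / xi
n = ln(7.5e6 / 0.41) / 0.03529286
n = ln(1.829268e+07) / 0.03529286 = 473.81

473.81


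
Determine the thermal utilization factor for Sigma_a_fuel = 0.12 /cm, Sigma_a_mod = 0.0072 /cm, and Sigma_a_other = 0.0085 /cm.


f = Sigma_a_fuel / (Sigma_a_fuel + Sigma_a_mod + Sigma_a_other)
f = 0.12 / (0.12 + 0.0072 + 0.0085)
f = 0.88430

0.88430


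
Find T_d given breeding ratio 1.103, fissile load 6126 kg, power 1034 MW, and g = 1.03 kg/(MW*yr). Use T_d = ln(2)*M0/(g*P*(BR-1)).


Breeding gain G = BR - 1 = 1.103 - 1 = 0.103
Fissile production rate = g * P * G = 1.03 * 1034 * 0.103 = 109.69706 kg/yr
T_d = ln(2) * M0 / (g * P * G)
T_d = ln(2) * 6126 / 109.69706 = 38.709 yr

38.709


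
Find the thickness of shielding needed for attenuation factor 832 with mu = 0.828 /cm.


x = ln(factor) / mu
x = ln(832) / 0.828
x = 8.1206 cm

8.1206


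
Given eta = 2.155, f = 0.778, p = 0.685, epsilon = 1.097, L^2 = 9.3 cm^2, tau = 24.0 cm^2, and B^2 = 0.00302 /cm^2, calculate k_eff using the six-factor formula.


k_inf = eta*f*p*eps = 2.155*0.778*0.685*1.097 = 1.259865
P_TNL = 1/(1 + L^2*B^2) = 1/(1 + 9.3*0.00302) = 0.9726813
P_FNL = exp(-B^2*tau) = exp(-0.00302*24.0) = 0.9300843
k_eff = k_inf * P_TNL * P_FNL = 1.259865 * 0.9726813 * 0.9300843
k_eff = 1.1398

1.1398


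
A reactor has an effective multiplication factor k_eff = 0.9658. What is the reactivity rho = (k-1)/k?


rho = (k_eff - 1) / k_eff
rho = (0.9658 - 1) / 0.9658
rho = -0.035411

-0.035411


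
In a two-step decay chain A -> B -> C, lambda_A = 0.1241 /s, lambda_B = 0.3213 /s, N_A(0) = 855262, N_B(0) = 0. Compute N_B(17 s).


N_B(t) = lambda_A * N_A0 / (lambda_B - lambda_A) * [exp(-lambda_A*t) - exp(-lambda_B*t)]
exp(-0.1241*17) = 0.1212743; exp(-0.3213*17) = 0.004244633
N_B = 0.1241 * 855262 / (0.3213 - 0.1241) * (0.1212743 - 0.004244633)
N_B = 62988

62988


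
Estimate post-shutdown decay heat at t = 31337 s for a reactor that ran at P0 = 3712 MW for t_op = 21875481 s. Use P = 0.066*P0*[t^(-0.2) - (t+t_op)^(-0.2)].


P/P0 = 0.066 * [t^(-0.2) - (t + t_op)^(-0.2)]
P/P0 = 0.066 * [31337^(-0.2) - (31337 + 21875481)^(-0.2)]
P/P0 = 0.066 * [0.1261213 - 0.03403174] = 0.006077911
P = 3712 * 0.006077911 = 22.561 MW

22.561


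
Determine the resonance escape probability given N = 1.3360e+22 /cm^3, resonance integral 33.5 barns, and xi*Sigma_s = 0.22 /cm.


p = exp(-N * I * 1e-24 / (xi*Sigma_s))
p = exp(-1.3360e+22 * 33.5 * 1e-24 / 0.22)
p = 0.13076

0.13076


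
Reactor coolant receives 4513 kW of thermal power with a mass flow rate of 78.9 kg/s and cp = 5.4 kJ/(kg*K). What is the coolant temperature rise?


dT = Q / (m_dot * cp)
dT = 4513 / (78.9 * 5.4)
dT = 10.592 C

10.592


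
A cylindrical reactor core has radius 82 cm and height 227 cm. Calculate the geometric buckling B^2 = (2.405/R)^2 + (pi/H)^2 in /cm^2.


B^2 = (2.405/R)^2 + (pi/H)^2
B^2 = (2.405/82)^2 + (pi/227)^2
B^2 = 0.0010517 /cm^2

0.0010517


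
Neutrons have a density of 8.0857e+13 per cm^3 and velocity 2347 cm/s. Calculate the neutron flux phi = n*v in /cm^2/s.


phi = n * v
phi = 8.0857e+13 * 2347
phi = 1.8977e+17 /cm^2/s

1.8977e+17


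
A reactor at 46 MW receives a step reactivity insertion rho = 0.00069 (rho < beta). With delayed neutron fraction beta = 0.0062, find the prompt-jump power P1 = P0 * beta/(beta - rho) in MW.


P1/P0 = beta / (beta - rho)
P1/P0 = 0.0062 / (0.0062 - 0.00069) = 1.125227
P1 = 46 * 1.125227 = 51.760 MW

51.760


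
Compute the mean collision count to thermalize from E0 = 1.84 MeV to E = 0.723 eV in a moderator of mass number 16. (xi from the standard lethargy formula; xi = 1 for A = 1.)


xi = 1 + (A-1)^2/(2A)*ln((A-1)/(A+1)) = 0.1199467 (for A = 16)
n = ln(E0/E) / xi
n = ln(1.84e6 / 0.723) / 0.1199467
n = ln(2.544952e+06) / 0.1199467 = 122.97

122.97


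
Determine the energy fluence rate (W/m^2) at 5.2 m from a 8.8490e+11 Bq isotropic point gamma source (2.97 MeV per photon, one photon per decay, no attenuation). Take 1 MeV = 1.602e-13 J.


psi = A * E * 1.602e-13 / (4*pi*r^2)
psi = 8.8490e+11 * 2.97 * 1.602e-13 / (4*pi*5.2^2)
psi = 0.0012391 W/m^2

0.0012391


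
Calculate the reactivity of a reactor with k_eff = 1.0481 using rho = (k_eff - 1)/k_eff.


rho = (k_eff - 1) / k_eff
rho = (1.0481 - 1) / 1.0481
rho = 0.045893

0.045893


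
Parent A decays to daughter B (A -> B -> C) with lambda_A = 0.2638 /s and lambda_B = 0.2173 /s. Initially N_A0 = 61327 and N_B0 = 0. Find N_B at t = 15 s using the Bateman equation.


N_B(t) = lambda_A * N_A0 / (lambda_B - lambda_A) * [exp(-lambda_A*t) - exp(-lambda_B*t)]
exp(-0.2638*15) = 0.01912039; exp(-0.2173*15) = 0.03840760
N_B = 0.2638 * 61327 / (0.2173 - 0.2638) * (0.01912039 - 0.03840760)
N_B = 6710.3

6710.3


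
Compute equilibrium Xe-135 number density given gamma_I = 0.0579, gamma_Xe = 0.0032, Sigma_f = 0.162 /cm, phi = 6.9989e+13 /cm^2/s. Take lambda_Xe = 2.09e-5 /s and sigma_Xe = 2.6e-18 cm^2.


Xe_eq = (gamma_I + gamma_Xe) * Sigma_f * phi / (lambda_Xe + sigma_Xe * phi)
Numerator = (0.0579 + 0.0032) * 0.162 * 6.9989e+13 = 6.927651e+11
Denominator = 2.09e-5 + 2.6e-18 * 6.9989e+13 = 2.028714e-04
Xe_eq = 6.927651e+11 / 2.028714e-04 = 3.4148e+15 /cm^3

3.4148e+15


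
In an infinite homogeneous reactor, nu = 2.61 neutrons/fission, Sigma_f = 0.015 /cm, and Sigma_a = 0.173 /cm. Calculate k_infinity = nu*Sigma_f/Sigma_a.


k_inf = nu * Sigma_f / Sigma_a
k_inf = 2.61 * 0.015 / 0.173
k_inf = 0.22630

0.22630


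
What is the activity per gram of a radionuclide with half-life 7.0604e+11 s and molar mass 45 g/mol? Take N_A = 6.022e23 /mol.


lambda = ln(2) / t_half = ln(2) / 7.0604e+11 = 9.817393e-13 /s
SA = lambda * N_A / M
SA = 9.817393e-13 * 6.022e23 / 45
SA = 1.3138e+10 Bq/g

1.3138e+10


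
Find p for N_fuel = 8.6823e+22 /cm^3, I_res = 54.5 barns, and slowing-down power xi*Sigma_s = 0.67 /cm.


p = exp(-N * I * 1e-24 / (xi*Sigma_s))
p = exp(-8.6823e+22 * 54.5 * 1e-24 / 0.67)
p = 8.5666e-04

8.5666e-04


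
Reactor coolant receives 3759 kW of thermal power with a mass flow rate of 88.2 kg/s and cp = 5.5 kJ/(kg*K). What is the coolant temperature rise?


dT = Q / (m_dot * cp)
dT = 3759 / (88.2 * 5.5)
dT = 7.7489 C

7.7489


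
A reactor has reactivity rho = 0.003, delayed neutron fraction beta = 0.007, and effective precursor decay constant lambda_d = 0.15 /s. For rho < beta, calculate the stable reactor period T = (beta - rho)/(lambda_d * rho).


T = (beta - rho) / (lambda_d * rho)
T = (0.007 - 0.003) / (0.15 * 0.003)
T = 8.8889 s

8.8889


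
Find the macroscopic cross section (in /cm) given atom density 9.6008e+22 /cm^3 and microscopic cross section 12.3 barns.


Sigma = N * sigma_barns * 1e-24
Sigma = 9.6008e+22 * 12.3 * 1e-24
Sigma = 1.1809 /cm

1.1809


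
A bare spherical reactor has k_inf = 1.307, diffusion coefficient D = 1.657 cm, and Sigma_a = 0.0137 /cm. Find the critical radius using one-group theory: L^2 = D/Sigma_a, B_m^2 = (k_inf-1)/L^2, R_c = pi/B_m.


L^2 = D / Sigma_a = 1.657 / 0.0137 = 120.9489 cm^2
B_m^2 = (k_inf - 1) / L^2 = (1.307 - 1) / 120.9489 = 0.002538262 /cm^2
For a bare sphere: B_g = pi/R, so R_c = pi / sqrt(B_m^2)
R_c = pi / sqrt(0.002538262) = 62.356 cm

62.356


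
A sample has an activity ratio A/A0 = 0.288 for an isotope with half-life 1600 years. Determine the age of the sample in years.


lambda = ln(2) / t_half = ln(2) / 1600 = 4.332170e-04 /yr
t = -ln(A/A0) / lambda
t = -ln(0.288) / 4.332170e-04
t = 2873.4 yr

2873.4


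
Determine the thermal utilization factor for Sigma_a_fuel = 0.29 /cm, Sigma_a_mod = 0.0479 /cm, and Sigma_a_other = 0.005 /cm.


f = Sigma_a_fuel / (Sigma_a_fuel + Sigma_a_mod + Sigma_a_other)
f = 0.29 / (0.29 + 0.0479 + 0.005)
f = 0.84573

0.84573


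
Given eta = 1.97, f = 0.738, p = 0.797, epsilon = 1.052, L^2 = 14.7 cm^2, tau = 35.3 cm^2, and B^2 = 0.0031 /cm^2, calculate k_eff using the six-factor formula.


k_inf = eta*f*p*eps = 1.97*0.738*0.797*1.052 = 1.218980
P_TNL = 1/(1 + L^2*B^2) = 1/(1 + 14.7*0.0031) = 0.9564161
P_FNL = exp(-B^2*tau) = exp(-0.0031*35.3) = 0.8963449
k_eff = k_inf * P_TNL * P_FNL = 1.218980 * 0.9564161 * 0.8963449
k_eff = 1.0450

1.0450


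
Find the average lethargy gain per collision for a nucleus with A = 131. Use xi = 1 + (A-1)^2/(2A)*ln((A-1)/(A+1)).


xi = 1 + (A-1)^2/(2A) * ln((A-1)/(A+1))
xi = 1 + (131-1)^2/(2*131) * ln((131-1)/(131 +1))
xi = 0.015190

0.015190


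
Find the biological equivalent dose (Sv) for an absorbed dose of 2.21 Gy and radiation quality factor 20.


H = D * Q
H = 2.21 * 20
H = 44.200 Sv

44.200


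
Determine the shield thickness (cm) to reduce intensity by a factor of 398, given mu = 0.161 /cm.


x = ln(factor) / mu
x = ln(398) / 0.161
x = 37.183 cm

37.183


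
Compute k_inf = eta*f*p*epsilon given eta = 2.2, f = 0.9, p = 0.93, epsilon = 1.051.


k_inf = eta * f * p * epsilon
k_inf = 2.2 * 0.9 * 0.93 * 1.051
k_inf = 1.9353

1.9353


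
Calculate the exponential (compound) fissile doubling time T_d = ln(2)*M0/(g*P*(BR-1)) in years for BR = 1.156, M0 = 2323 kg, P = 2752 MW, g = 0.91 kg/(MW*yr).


Breeding gain G = BR - 1 = 1.156 - 1 = 0.156
Fissile production rate = g * P * G = 0.91 * 2752 * 0.156 = 390.67392 kg/yr
T_d = ln(2) * M0 / (g * P * G)
T_d = ln(2) * 2323 / 390.67392 = 4.1215 yr

4.1215


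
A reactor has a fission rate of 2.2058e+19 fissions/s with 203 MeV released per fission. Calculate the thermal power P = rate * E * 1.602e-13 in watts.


P = fission_rate * E_MeV * 1.602e-13
P = 2.2058e+19 * 203 * 1.602e-13
P = 7.1734e+08 W

7.1734e+08


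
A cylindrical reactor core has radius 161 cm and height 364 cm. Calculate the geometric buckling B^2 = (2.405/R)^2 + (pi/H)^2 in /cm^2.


B^2 = (2.405/R)^2 + (pi/H)^2
B^2 = (2.405/161)^2 + (pi/364)^2
B^2 = 2.9763e-04 /cm^2

2.9763e-04


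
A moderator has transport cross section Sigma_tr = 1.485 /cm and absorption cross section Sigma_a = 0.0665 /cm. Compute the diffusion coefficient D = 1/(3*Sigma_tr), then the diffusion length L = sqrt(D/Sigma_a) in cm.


D = 1 / (3 * Sigma_tr) = 1 / (3 * 1.485) = 0.2244669 cm
L = sqrt(D / Sigma_a)
L = sqrt(0.2244669 / 0.0665)
L = 1.8372 cm

1.8372


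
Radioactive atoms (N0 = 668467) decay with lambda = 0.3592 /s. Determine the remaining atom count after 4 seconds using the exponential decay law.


N = N0 * exp(-lambda * t)
N = 668467 * exp(-0.3592 * 4)
N = 158886

158886


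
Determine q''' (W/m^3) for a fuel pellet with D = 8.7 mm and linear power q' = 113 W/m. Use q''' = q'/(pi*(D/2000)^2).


r = D / 2 / 1000 = 8.7 / 2 / 1000 = 0.00435 m
q''' = q' / (pi * r^2)
q''' = 113 / (pi * 0.00435^2)
q''' = 1.9009e+06 W/m^3

1.9009e+06
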